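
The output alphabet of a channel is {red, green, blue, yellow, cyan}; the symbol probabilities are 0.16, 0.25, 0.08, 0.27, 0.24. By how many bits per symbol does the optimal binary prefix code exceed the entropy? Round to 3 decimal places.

Entropy H = −Σ p log₂ p ≈ 2.2187 bits.
Huffman merges: 2/25+4/25→6/25; 6/25+6/25→12/25; 1/4+27/100→13/25; 12/25+13/25→1. L = 56/25 ≈ 2.2400.
L − H = 2.2400 − 2.2187 = 0.021 bits.

0.021 bits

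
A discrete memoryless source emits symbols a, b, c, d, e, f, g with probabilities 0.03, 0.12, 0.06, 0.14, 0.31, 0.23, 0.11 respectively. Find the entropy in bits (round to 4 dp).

H = −Σ pᵢ log₂ pᵢ.
−0.03·log₂(0.03) = 0.1518
−0.12·log₂(0.12) = 0.3671
−0.06·log₂(0.06) = 0.2435
−0.14·log₂(0.14) = 0.3971
−0.31·log₂(0.31) = 0.5238
−0.23·log₂(0.23) = 0.4877
−0.11·log₂(0.11) = 0.3503
Sum ≈ 2.5212 → 2.5212 bits.

2.5212 bits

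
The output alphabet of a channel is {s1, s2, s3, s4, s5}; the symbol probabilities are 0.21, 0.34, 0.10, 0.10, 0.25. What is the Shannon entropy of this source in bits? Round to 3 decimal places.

H = −Σ pᵢ log₂ pᵢ.
−0.21·log₂(0.21) = 0.4728
−0.34·log₂(0.34) = 0.5292
−0.10·log₂(0.10) = 0.3322
−0.10·log₂(0.10) = 0.3322
−0.25·log₂(0.25) = 0.5000
Sum ≈ 2.1664 → 2.166 bits.

2.166 bits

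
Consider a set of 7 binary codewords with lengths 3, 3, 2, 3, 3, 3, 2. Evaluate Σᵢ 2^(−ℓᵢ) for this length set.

1.125

With common denominator 2^3 = 8: Σ 2^(−ℓᵢ) = 1/8 + 1/8 + 2/8 + 1/8 + 1/8 + 1/8 + 2/8 = 9/8 = 1.125.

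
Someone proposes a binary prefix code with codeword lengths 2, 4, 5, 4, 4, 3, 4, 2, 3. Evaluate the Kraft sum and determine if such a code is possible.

With common denominator 2^5 = 32: Σ 2^(−ℓᵢ) = 8/32 + 2/32 + 1/32 + 2/32 + 2/32 + 4/32 + 2/32 + 8/32 + 4/32 = 33/32 = 1.03125.
Kraft's inequality requires Σ ≤ 1; here Σ = 1.03125 > 1, so no such prefix code exists.

1.03125; no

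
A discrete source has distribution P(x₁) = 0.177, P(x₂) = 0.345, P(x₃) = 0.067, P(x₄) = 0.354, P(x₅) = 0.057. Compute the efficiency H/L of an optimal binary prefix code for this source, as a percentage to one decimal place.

96.5%

Entropy H = −Σ p log₂ p ≈ 1.9991 bits.
Huffman merges: 57/1000+67/1000→31/250; 31/250+177/1000→301/1000; 301/1000+69/200→323/500; 177/500+323/500→1. L = 2071/1000 ≈ 2.0710.
Efficiency = H/L = 1.9991/2.0710 = 96.5%.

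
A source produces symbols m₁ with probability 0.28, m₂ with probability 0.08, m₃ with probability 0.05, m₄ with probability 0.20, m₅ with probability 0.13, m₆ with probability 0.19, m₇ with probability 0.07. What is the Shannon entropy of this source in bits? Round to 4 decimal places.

H = −Σ pᵢ log₂ pᵢ.
−0.28·log₂(0.28) = 0.5142
−0.08·log₂(0.08) = 0.2915
−0.05·log₂(0.05) = 0.2161
−0.20·log₂(0.20) = 0.4644
−0.13·log₂(0.13) = 0.3826
−0.19·log₂(0.19) = 0.4552
−0.07·log₂(0.07) = 0.2686
Sum ≈ 2.5926 → 2.5926 bits.

2.5926 bits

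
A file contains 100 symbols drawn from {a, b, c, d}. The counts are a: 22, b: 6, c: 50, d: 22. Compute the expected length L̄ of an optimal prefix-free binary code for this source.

Probabilities are the counts divided by 100.
Repeatedly combine the two least-probable nodes; the expected code length is the sum of the merged weights.
merge 3/50 + 11/50 → 7/25
merge 11/50 + 7/25 → 1/2
merge 1/2 + 1/2 → 1
L = 7/25 + 1/2 + 1 = 89/50 = 1.78 bits/symbol.

1.78 bits/symbol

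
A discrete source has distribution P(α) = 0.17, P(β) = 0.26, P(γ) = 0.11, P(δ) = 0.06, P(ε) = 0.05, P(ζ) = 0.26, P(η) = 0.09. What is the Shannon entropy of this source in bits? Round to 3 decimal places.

H = −Σ pᵢ log₂ pᵢ.
−0.17·log₂(0.17) = 0.4346
−0.26·log₂(0.26) = 0.5053
−0.11·log₂(0.11) = 0.3503
−0.06·log₂(0.06) = 0.2435
−0.05·log₂(0.05) = 0.2161
−0.26·log₂(0.26) = 0.5053
−0.09·log₂(0.09) = 0.3127
Sum ≈ 2.5677 → 2.568 bits.

2.568 bits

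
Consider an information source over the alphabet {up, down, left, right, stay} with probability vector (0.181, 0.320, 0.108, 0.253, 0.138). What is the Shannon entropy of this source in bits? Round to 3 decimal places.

2.215 bits

H = −Σ pᵢ log₂ pᵢ.
−0.181·log₂(0.181) = 0.4463
−0.320·log₂(0.320) = 0.5260
−0.108·log₂(0.108) = 0.3468
−0.253·log₂(0.253) = 0.5016
−0.138·log₂(0.138) = 0.3943
Sum ≈ 2.2151 → 2.215 bits.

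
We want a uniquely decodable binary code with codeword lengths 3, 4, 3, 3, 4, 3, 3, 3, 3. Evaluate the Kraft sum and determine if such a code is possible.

1; yes

With common denominator 2^4 = 16: Σ 2^(−ℓᵢ) = 2/16 + 1/16 + 2/16 + 2/16 + 1/16 + 2/16 + 2/16 + 2/16 + 2/16 = 16/16 = 1.
Kraft's inequality requires Σ ≤ 1; here Σ = 1 ≤ 1, so such a prefix code exists.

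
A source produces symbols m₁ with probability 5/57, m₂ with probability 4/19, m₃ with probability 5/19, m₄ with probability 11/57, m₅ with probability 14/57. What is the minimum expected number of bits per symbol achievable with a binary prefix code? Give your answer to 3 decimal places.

2.281 bits/symbol

Repeatedly combine the two least-probable nodes; the expected code length is the sum of the merged weights.
merge 5/57 + 11/57 → 16/57
merge 4/19 + 14/57 → 26/57
merge 5/19 + 16/57 → 31/57
merge 26/57 + 31/57 → 1
L = 16/57 + 26/57 + 31/57 + 1 = 130/57 ≈ 2.281 bits/symbol.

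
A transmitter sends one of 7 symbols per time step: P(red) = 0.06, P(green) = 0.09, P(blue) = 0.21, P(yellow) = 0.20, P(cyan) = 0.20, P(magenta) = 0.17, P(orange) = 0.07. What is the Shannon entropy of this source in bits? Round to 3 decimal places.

H = −Σ pᵢ log₂ pᵢ.
−0.06·log₂(0.06) = 0.2435
−0.09·log₂(0.09) = 0.3127
−0.21·log₂(0.21) = 0.4728
−0.20·log₂(0.20) = 0.4644
−0.20·log₂(0.20) = 0.4644
−0.17·log₂(0.17) = 0.4346
−0.07·log₂(0.07) = 0.2686
Sum ≈ 2.6609 → 2.661 bits.

2.661 bits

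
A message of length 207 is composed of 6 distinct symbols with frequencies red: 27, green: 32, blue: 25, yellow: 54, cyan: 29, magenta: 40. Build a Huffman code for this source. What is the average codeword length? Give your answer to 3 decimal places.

Probabilities are the counts divided by 207.
Repeatedly combine the two least-probable nodes; the expected code length is the sum of the merged weights.
merge 25/207 + 3/23 → 52/207
merge 29/207 + 32/207 → 61/207
merge 40/207 + 52/207 → 4/9
merge 6/23 + 61/207 → 5/9
merge 4/9 + 5/9 → 1
L = 52/207 + 61/207 + 4/9 + 5/9 + 1 = 527/207 ≈ 2.546 bits/symbol.

2.546 bits/symbol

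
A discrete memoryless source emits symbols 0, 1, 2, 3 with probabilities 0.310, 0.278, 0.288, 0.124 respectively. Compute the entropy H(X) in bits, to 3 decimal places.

H = −Σ pᵢ log₂ pᵢ.
−0.310·log₂(0.310) = 0.5238
−0.278·log₂(0.278) = 0.5134
−0.288·log₂(0.288) = 0.5172
−0.124·log₂(0.124) = 0.3734
Sum ≈ 1.9279 → 1.928 bits.

1.928 bits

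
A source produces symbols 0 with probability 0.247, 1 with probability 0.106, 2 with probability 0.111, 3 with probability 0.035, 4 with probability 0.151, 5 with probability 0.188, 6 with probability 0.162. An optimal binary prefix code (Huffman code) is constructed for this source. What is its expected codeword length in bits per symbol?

2.706 bits/symbol

Repeatedly combine the two least-probable nodes; the expected code length is the sum of the merged weights.
merge 7/200 + 53/500 → 141/1000
merge 111/1000 + 141/1000 → 63/250
merge 151/1000 + 81/500 → 313/1000
merge 47/250 + 247/1000 → 87/200
merge 63/250 + 313/1000 → 113/200
merge 87/200 + 113/200 → 1
L = 141/1000 + 63/250 + 313/1000 + 87/200 + 113/200 + 1 = 1353/500 = 2.706 bits/symbol.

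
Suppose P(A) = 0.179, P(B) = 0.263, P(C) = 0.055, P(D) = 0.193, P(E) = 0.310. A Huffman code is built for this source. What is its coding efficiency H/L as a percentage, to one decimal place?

Entropy H = −Σ p log₂ p ≈ 2.1630 bits.
Huffman merges: 11/200+179/1000→117/500; 193/1000+117/500→427/1000; 263/1000+31/100→573/1000; 427/1000+573/1000→1. L = 1117/500 ≈ 2.2340.
Efficiency = H/L = 2.1630/2.2340 = 96.8%.

96.8%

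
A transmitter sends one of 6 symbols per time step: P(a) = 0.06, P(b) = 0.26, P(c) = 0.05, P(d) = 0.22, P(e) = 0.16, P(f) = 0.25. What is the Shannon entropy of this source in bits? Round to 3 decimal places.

2.369 bits

H = −Σ pᵢ log₂ pᵢ.
−0.06·log₂(0.06) = 0.2435
−0.26·log₂(0.26) = 0.5053
−0.05·log₂(0.05) = 0.2161
−0.22·log₂(0.22) = 0.4806
−0.16·log₂(0.16) = 0.4230
−0.25·log₂(0.25) = 0.5000
Sum ≈ 2.3685 → 2.369 bits.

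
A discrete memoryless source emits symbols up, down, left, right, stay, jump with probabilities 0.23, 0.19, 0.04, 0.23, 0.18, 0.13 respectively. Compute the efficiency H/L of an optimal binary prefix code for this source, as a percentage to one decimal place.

97.0%

Entropy H = −Σ p log₂ p ≈ 2.4443 bits.
Huffman merges: 1/25+13/100→17/100; 17/100+9/50→7/20; 19/100+23/100→21/50; 23/100+7/20→29/50; 21/50+29/50→1. L = 63/25 ≈ 2.5200.
Efficiency = H/L = 2.4443/2.5200 = 97.0%.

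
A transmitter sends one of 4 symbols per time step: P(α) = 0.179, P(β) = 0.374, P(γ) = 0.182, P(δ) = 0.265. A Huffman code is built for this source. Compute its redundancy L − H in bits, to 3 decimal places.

0.057 bits

Entropy H = −Σ p log₂ p ≈ 1.9300 bits.
Huffman merges: 179/1000+91/500→361/1000; 53/200+361/1000→313/500; 187/500+313/500→1. L = 1987/1000 ≈ 1.9870.
L − H = 1.9870 − 1.9300 = 0.057 bits.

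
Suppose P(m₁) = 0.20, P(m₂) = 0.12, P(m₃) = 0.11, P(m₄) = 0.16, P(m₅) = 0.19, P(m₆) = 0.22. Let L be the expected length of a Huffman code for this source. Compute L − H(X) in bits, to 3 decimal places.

0.039 bits

Entropy H = −Σ p log₂ p ≈ 2.5406 bits.
Huffman merges: 11/100+3/25→23/100; 4/25+19/100→7/20; 1/5+11/50→21/50; 23/100+7/20→29/50; 21/50+29/50→1. L = 129/50 ≈ 2.5800.
L − H = 2.5800 − 2.5406 = 0.039 bits.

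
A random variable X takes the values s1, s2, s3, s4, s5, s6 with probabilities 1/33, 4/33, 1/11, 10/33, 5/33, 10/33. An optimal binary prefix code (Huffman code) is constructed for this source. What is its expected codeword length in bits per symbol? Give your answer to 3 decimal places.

2.364 bits/symbol

Repeatedly combine the two least-probable nodes; the expected code length is the sum of the merged weights.
merge 1/33 + 1/11 → 4/33
merge 4/33 + 4/33 → 8/33
merge 5/33 + 8/33 → 13/33
merge 10/33 + 10/33 → 20/33
merge 13/33 + 20/33 → 1
L = 4/33 + 8/33 + 13/33 + 20/33 + 1 = 26/11 ≈ 2.364 bits/symbol.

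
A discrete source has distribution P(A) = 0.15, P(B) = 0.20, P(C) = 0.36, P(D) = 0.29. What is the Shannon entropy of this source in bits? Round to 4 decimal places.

1.9234 bits

H = −Σ pᵢ log₂ pᵢ.
−0.15·log₂(0.15) = 0.4105
−0.20·log₂(0.20) = 0.4644
−0.36·log₂(0.36) = 0.5306
−0.29·log₂(0.29) = 0.5179
Sum ≈ 1.9234 → 1.9234 bits.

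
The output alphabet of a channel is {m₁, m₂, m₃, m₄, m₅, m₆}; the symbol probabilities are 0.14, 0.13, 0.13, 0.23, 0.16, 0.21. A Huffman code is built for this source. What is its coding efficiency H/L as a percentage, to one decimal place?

Entropy H = −Σ p log₂ p ≈ 2.5459 bits.
Huffman merges: 13/100+13/100→13/50; 7/50+4/25→3/10; 21/100+23/100→11/25; 13/50+3/10→14/25; 11/25+14/25→1. L = 64/25 ≈ 2.5600.
Efficiency = H/L = 2.5459/2.5600 = 99.4%.

99.4%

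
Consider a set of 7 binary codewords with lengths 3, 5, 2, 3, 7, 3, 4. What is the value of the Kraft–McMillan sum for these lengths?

0.7265625

With common denominator 2^7 = 128: Σ 2^(−ℓᵢ) = 16/128 + 4/128 + 32/128 + 16/128 + 1/128 + 16/128 + 8/128 = 93/128 = 0.7265625.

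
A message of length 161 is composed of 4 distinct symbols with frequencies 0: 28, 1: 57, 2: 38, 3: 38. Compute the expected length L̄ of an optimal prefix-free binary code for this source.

2 bits/symbol

Probabilities are the counts divided by 161.
Repeatedly combine the two least-probable nodes; the expected code length is the sum of the merged weights.
merge 4/23 + 38/161 → 66/161
merge 38/161 + 57/161 → 95/161
merge 66/161 + 95/161 → 1
L = 66/161 + 95/161 + 1 = 2 bits/symbol.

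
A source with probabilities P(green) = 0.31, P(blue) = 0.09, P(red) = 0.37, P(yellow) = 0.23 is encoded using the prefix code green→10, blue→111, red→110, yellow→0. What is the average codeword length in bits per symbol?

L̄ = Σ pᵢ·ℓᵢ = 0.31·2 + 0.09·3 + 0.37·3 + 0.23·1 = 2.23 bits/symbol.

2.23 bits/symbol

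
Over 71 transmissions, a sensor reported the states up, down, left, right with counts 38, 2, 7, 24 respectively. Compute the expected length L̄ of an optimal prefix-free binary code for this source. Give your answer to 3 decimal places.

1.592 bits/symbol

Probabilities are the counts divided by 71.
Repeatedly combine the two least-probable nodes; the expected code length is the sum of the merged weights.
merge 2/71 + 7/71 → 9/71
merge 9/71 + 24/71 → 33/71
merge 33/71 + 38/71 → 1
L = 9/71 + 33/71 + 1 = 113/71 ≈ 1.592 bits/symbol.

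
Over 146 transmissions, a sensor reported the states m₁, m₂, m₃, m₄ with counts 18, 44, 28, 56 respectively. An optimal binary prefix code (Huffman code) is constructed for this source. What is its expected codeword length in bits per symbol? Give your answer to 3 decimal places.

Probabilities are the counts divided by 146.
Repeatedly combine the two least-probable nodes; the expected code length is the sum of the merged weights.
merge 9/73 + 14/73 → 23/73
merge 22/73 + 23/73 → 45/73
merge 28/73 + 45/73 → 1
L = 23/73 + 45/73 + 1 = 141/73 ≈ 1.932 bits/symbol.

1.932 bits/symbol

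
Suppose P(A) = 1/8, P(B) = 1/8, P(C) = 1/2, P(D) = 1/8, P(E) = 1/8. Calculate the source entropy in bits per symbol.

Each probability is a power of 1/2, so log₂(1/p) is an integer.
H = Σ p·log₂(1/p) = 1/8·3 + 1/8·3 + 1/2·1 + 1/8·3 + 1/8·3 = 2 bits.

2 bits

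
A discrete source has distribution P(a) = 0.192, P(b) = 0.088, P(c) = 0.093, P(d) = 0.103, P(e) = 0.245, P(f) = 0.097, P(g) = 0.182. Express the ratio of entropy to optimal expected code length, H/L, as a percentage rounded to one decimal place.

Entropy H = −Σ p log₂ p ≈ 2.6931 bits.
Huffman merges: 11/125+93/1000→181/1000; 97/1000+103/1000→1/5; 181/1000+91/500→363/1000; 24/125+1/5→49/125; 49/200+363/1000→76/125; 49/125+76/125→1. L = 343/125 ≈ 2.7440.
Efficiency = H/L = 2.6931/2.7440 = 98.1%.

98.1%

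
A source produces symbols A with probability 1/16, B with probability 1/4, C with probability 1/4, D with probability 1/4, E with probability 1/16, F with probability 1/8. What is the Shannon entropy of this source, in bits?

2.375 bits

Each probability is a power of 1/2, so log₂(1/p) is an integer.
H = Σ p·log₂(1/p) = 1/16·4 + 1/4·2 + 1/4·2 + 1/4·2 + 1/16·4 + 1/8·3 = 2.375 bits.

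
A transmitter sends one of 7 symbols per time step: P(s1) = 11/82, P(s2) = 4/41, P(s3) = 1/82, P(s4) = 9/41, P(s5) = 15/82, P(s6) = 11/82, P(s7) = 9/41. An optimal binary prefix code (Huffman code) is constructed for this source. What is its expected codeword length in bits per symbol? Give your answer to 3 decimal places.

2.671 bits/symbol

Repeatedly combine the two least-probable nodes; the expected code length is the sum of the merged weights.
merge 1/82 + 4/41 → 9/82
merge 9/82 + 11/82 → 10/41
merge 11/82 + 15/82 → 13/41
merge 9/41 + 9/41 → 18/41
merge 10/41 + 13/41 → 23/41
merge 18/41 + 23/41 → 1
L = 9/82 + 10/41 + 13/41 + 18/41 + 23/41 + 1 = 219/82 ≈ 2.671 bits/symbol.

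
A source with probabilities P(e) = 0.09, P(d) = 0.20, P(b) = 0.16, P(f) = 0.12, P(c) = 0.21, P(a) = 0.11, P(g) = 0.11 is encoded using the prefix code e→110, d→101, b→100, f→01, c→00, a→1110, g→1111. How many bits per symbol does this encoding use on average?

L̄ = Σ pᵢ·ℓᵢ = 0.09·3 + 0.20·3 + 0.16·3 + 0.12·2 + 0.21·2 + 0.11·4 + 0.11·4 = 2.89 bits/symbol.

2.89 bits/symbol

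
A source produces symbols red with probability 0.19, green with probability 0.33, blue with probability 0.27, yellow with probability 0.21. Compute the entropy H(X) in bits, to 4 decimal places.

1.9659 bits

H = −Σ pᵢ log₂ pᵢ.
−0.19·log₂(0.19) = 0.4552
−0.33·log₂(0.33) = 0.5278
−0.27·log₂(0.27) = 0.5100
−0.21·log₂(0.21) = 0.4728
Sum ≈ 1.9659 → 1.9659 bits.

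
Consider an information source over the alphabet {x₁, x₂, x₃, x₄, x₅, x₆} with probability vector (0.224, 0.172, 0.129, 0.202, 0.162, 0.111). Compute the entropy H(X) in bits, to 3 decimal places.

H = −Σ pᵢ log₂ pᵢ.
−0.224·log₂(0.224) = 0.4835
−0.172·log₂(0.172) = 0.4368
−0.129·log₂(0.129) = 0.3811
−0.202·log₂(0.202) = 0.4661
−0.162·log₂(0.162) = 0.4254
−0.111·log₂(0.111) = 0.3520
Sum ≈ 2.5450 → 2.545 bits.

2.545 bits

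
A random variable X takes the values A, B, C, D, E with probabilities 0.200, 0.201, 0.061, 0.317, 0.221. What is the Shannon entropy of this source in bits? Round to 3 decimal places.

H = −Σ pᵢ log₂ pᵢ.
−0.200·log₂(0.200) = 0.4644
−0.201·log₂(0.201) = 0.4653
−0.061·log₂(0.061) = 0.2461
−0.317·log₂(0.317) = 0.5254
−0.221·log₂(0.221) = 0.4813
Sum ≈ 2.1825 → 2.183 bits.

2.183 bits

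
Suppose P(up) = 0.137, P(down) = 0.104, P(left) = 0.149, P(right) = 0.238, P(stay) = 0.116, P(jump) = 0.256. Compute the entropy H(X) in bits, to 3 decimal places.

H = −Σ pᵢ log₂ pᵢ.
−0.137·log₂(0.137) = 0.3929
−0.104·log₂(0.104) = 0.3396
−0.149·log₂(0.149) = 0.4092
−0.238·log₂(0.238) = 0.4929
−0.116·log₂(0.116) = 0.3605
−0.256·log₂(0.256) = 0.5032
Sum ≈ 2.4984 → 2.498 bits.

2.498 bits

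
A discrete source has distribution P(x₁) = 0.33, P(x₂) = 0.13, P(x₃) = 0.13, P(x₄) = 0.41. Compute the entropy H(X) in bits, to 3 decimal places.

H = −Σ pᵢ log₂ pᵢ.
−0.33·log₂(0.33) = 0.5278
−0.13·log₂(0.13) = 0.3826
−0.13·log₂(0.13) = 0.3826
−0.41·log₂(0.41) = 0.5274
Sum ≈ 1.8205 → 1.820 bits.

1.820 bits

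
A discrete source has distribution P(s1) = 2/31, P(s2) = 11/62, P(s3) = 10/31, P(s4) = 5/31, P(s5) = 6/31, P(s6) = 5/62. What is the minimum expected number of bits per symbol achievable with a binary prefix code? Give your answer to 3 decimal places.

Repeatedly combine the two least-probable nodes; the expected code length is the sum of the merged weights.
merge 2/31 + 5/62 → 9/62
merge 9/62 + 5/31 → 19/62
merge 11/62 + 6/31 → 23/62
merge 19/62 + 10/31 → 39/62
merge 23/62 + 39/62 → 1
L = 9/62 + 19/62 + 23/62 + 39/62 + 1 = 76/31 ≈ 2.452 bits/symbol.

2.452 bits/symbol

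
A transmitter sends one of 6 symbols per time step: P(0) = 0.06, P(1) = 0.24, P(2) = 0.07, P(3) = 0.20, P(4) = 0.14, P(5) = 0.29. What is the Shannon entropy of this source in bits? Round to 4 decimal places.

2.3856 bits

H = −Σ pᵢ log₂ pᵢ.
−0.06·log₂(0.06) = 0.2435
−0.24·log₂(0.24) = 0.4941
−0.07·log₂(0.07) = 0.2686
−0.20·log₂(0.20) = 0.4644
−0.14·log₂(0.14) = 0.3971
−0.29·log₂(0.29) = 0.5179
Sum ≈ 2.3856 → 2.3856 bits.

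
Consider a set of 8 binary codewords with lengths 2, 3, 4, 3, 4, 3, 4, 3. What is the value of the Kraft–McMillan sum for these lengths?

0.9375

With common denominator 2^4 = 16: Σ 2^(−ℓᵢ) = 4/16 + 2/16 + 1/16 + 2/16 + 1/16 + 2/16 + 1/16 + 2/16 = 15/16 = 0.9375.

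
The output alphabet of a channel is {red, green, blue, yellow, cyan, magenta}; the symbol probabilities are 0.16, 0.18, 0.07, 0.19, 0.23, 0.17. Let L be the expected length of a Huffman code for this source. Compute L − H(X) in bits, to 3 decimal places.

Entropy H = −Σ p log₂ p ≈ 2.5144 bits.
Huffman merges: 7/100+4/25→23/100; 17/100+9/50→7/20; 19/100+23/100→21/50; 23/100+7/20→29/50; 21/50+29/50→1. L = 129/50 ≈ 2.5800.
L − H = 2.5800 − 2.5144 = 0.066 bits.

0.066 bits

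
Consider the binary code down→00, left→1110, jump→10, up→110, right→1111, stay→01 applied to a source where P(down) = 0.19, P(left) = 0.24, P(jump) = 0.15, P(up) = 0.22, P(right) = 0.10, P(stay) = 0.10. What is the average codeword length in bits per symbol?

2.9 bits/symbol

L̄ = Σ pᵢ·ℓᵢ = 0.19·2 + 0.24·4 + 0.15·2 + 0.22·3 + 0.10·4 + 0.10·2 = 2.9 bits/symbol.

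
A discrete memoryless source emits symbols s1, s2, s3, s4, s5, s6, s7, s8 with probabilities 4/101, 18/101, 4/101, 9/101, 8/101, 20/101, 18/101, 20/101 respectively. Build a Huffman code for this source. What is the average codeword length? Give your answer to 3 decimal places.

2.842 bits/symbol

Repeatedly combine the two least-probable nodes; the expected code length is the sum of the merged weights.
merge 4/101 + 4/101 → 8/101
merge 8/101 + 8/101 → 16/101
merge 9/101 + 16/101 → 25/101
merge 18/101 + 18/101 → 36/101
merge 20/101 + 20/101 → 40/101
merge 25/101 + 36/101 → 61/101
merge 40/101 + 61/101 → 1
L = 8/101 + 16/101 + 25/101 + 36/101 + 40/101 + 61/101 + 1 = 287/101 ≈ 2.842 bits/symbol.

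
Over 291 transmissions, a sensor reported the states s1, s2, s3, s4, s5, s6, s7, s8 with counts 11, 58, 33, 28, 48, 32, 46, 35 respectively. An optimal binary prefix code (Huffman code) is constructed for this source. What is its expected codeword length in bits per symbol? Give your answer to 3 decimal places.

2.935 bits/symbol

Probabilities are the counts divided by 291.
Repeatedly combine the two least-probable nodes; the expected code length is the sum of the merged weights.
merge 11/291 + 28/291 → 13/97
merge 32/291 + 11/97 → 65/291
merge 35/291 + 13/97 → 74/291
merge 46/291 + 16/97 → 94/291
merge 58/291 + 65/291 → 41/97
merge 74/291 + 94/291 → 56/97
merge 41/97 + 56/97 → 1
L = 13/97 + 65/291 + 74/291 + 94/291 + 41/97 + 56/97 + 1 = 854/291 ≈ 2.935 bits/symbol.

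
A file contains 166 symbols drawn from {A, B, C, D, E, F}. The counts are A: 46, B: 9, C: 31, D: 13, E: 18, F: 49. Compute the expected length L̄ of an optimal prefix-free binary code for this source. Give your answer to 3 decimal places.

2.373 bits/symbol

Probabilities are the counts divided by 166.
Repeatedly combine the two least-probable nodes; the expected code length is the sum of the merged weights.
merge 9/166 + 13/166 → 11/83
merge 9/83 + 11/83 → 20/83
merge 31/166 + 20/83 → 71/166
merge 23/83 + 49/166 → 95/166
merge 71/166 + 95/166 → 1
L = 11/83 + 20/83 + 71/166 + 95/166 + 1 = 197/83 ≈ 2.373 bits/symbol.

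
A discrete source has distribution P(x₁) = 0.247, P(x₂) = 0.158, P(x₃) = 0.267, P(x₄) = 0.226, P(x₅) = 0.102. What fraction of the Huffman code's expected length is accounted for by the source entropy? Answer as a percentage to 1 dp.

99.5%

Entropy H = −Σ p log₂ p ≈ 2.2484 bits.
Huffman merges: 51/500+79/500→13/50; 113/500+247/1000→473/1000; 13/50+267/1000→527/1000; 473/1000+527/1000→1. L = 113/50 ≈ 2.2600.
Efficiency = H/L = 2.2484/2.2600 = 99.5%.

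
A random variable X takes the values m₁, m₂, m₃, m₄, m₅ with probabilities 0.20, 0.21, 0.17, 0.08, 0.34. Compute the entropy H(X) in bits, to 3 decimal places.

2.192 bits

H = −Σ pᵢ log₂ pᵢ.
−0.20·log₂(0.20) = 0.4644
−0.21·log₂(0.21) = 0.4728
−0.17·log₂(0.17) = 0.4346
−0.08·log₂(0.08) = 0.2915
−0.34·log₂(0.34) = 0.5292
Sum ≈ 2.1925 → 2.192 bits.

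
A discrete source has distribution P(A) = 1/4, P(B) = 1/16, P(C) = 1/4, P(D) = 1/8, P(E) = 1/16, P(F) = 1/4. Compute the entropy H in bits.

Each probability is a power of 1/2, so log₂(1/p) is an integer.
H = Σ p·log₂(1/p) = 1/4·2 + 1/16·4 + 1/4·2 + 1/8·3 + 1/16·4 + 1/4·2 = 2.375 bits.

2.375 bits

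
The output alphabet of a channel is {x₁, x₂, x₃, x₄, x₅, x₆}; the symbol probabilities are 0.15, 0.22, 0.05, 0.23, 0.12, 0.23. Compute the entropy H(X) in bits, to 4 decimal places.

H = −Σ pᵢ log₂ pᵢ.
−0.15·log₂(0.15) = 0.4105
−0.22·log₂(0.22) = 0.4806
−0.05·log₂(0.05) = 0.2161
−0.23·log₂(0.23) = 0.4877
−0.12·log₂(0.12) = 0.3671
−0.23·log₂(0.23) = 0.4877
Sum ≈ 2.4496 → 2.4496 bits.

2.4496 bits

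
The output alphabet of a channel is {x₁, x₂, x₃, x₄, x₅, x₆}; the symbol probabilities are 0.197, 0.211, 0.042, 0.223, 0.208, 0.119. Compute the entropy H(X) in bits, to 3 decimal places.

H = −Σ pᵢ log₂ pᵢ.
−0.197·log₂(0.197) = 0.4617
−0.211·log₂(0.211) = 0.4736
−0.042·log₂(0.042) = 0.1921
−0.223·log₂(0.223) = 0.4828
−0.208·log₂(0.208) = 0.4712
−0.119·log₂(0.119) = 0.3654
Sum ≈ 2.4468 → 2.447 bits.

2.447 bits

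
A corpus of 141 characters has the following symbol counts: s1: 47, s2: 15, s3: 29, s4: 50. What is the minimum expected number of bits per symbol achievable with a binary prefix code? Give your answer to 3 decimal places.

1.957 bits/symbol

Probabilities are the counts divided by 141.
Repeatedly combine the two least-probable nodes; the expected code length is the sum of the merged weights.
merge 5/47 + 29/141 → 44/141
merge 44/141 + 1/3 → 91/141
merge 50/141 + 91/141 → 1
L = 44/141 + 91/141 + 1 = 92/47 ≈ 1.957 bits/symbol.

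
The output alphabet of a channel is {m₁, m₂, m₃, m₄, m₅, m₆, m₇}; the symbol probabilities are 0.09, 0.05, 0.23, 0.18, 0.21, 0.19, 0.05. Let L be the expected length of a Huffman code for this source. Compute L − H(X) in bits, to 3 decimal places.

Entropy H = −Σ p log₂ p ≈ 2.6059 bits.
Huffman merges: 1/20+1/20→1/10; 9/100+1/10→19/100; 9/50+19/100→37/100; 19/100+21/100→2/5; 23/100+37/100→3/5; 2/5+3/5→1. L = 133/50 ≈ 2.6600.
L − H = 2.6600 − 2.6059 = 0.054 bits.

0.054 bits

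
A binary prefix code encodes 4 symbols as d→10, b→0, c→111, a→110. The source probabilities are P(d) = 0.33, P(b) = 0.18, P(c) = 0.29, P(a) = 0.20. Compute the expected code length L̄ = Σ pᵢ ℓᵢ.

2.31 bits/symbol

L̄ = Σ pᵢ·ℓᵢ = 0.33·2 + 0.18·1 + 0.29·3 + 0.20·3 = 2.31 bits/symbol.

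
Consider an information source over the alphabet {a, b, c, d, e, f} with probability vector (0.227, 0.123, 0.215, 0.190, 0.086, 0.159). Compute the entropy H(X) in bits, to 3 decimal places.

2.516 bits

H = −Σ pᵢ log₂ pᵢ.
−0.227·log₂(0.227) = 0.4856
−0.123·log₂(0.123) = 0.3719
−0.215·log₂(0.215) = 0.4768
−0.190·log₂(0.190) = 0.4552
−0.086·log₂(0.086) = 0.3044
−0.159·log₂(0.159) = 0.4218
Sum ≈ 2.5157 → 2.516 bits.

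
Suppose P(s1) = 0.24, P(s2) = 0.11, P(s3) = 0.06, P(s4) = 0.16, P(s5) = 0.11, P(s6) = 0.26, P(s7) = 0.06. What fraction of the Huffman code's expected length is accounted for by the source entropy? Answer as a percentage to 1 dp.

Entropy H = −Σ p log₂ p ≈ 2.6101 bits.
Huffman merges: 3/50+3/50→3/25; 11/100+11/100→11/50; 3/25+4/25→7/25; 11/50+6/25→23/50; 13/50+7/25→27/50; 23/50+27/50→1. L = 131/50 ≈ 2.6200.
Efficiency = H/L = 2.6101/2.6200 = 99.6%.

99.6%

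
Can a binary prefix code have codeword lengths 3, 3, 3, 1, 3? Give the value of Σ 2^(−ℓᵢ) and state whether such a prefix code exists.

1; yes

With common denominator 2^3 = 8: Σ 2^(−ℓᵢ) = 1/8 + 1/8 + 1/8 + 4/8 + 1/8 = 8/8 = 1.
Kraft's inequality requires Σ ≤ 1; here Σ = 1 ≤ 1, so such a prefix code exists.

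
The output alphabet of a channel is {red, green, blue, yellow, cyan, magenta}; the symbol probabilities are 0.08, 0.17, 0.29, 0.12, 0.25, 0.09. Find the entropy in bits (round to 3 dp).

H = −Σ pᵢ log₂ pᵢ.
−0.08·log₂(0.08) = 0.2915
−0.17·log₂(0.17) = 0.4346
−0.29·log₂(0.29) = 0.5179
−0.12·log₂(0.12) = 0.3671
−0.25·log₂(0.25) = 0.5000
−0.09·log₂(0.09) = 0.3127
Sum ≈ 2.4237 → 2.424 bits.

2.424 bits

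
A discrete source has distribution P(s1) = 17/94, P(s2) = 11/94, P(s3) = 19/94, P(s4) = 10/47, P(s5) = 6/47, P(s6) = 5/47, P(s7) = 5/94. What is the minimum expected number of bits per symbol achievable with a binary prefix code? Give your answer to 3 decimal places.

2.745 bits/symbol

Repeatedly combine the two least-probable nodes; the expected code length is the sum of the merged weights.
merge 5/94 + 5/47 → 15/94
merge 11/94 + 6/47 → 23/94
merge 15/94 + 17/94 → 16/47
merge 19/94 + 10/47 → 39/94
merge 23/94 + 16/47 → 55/94
merge 39/94 + 55/94 → 1
L = 15/94 + 23/94 + 16/47 + 39/94 + 55/94 + 1 = 129/47 ≈ 2.745 bits/symbol.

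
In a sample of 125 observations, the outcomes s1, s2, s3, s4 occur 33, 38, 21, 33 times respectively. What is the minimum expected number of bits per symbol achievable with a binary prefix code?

Probabilities are the counts divided by 125.
Repeatedly combine the two least-probable nodes; the expected code length is the sum of the merged weights.
merge 21/125 + 33/125 → 54/125
merge 33/125 + 38/125 → 71/125
merge 54/125 + 71/125 → 1
L = 54/125 + 71/125 + 1 = 2 bits/symbol.

2 bits/symbol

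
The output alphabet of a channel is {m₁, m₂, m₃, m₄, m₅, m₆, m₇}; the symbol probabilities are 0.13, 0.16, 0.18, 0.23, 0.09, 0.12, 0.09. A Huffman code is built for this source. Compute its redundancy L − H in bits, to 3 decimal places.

Entropy H = −Σ p log₂ p ≈ 2.7310 bits.
Huffman merges: 9/100+9/100→9/50; 3/25+13/100→1/4; 4/25+9/50→17/50; 9/50+23/100→41/100; 1/4+17/50→59/100; 41/100+59/100→1. L = 277/100 ≈ 2.7700.
L − H = 2.7700 − 2.7310 = 0.039 bits.

0.039 bits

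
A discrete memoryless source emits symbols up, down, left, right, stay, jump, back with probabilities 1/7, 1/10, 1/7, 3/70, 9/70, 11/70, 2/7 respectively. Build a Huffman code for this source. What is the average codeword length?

Repeatedly combine the two least-probable nodes; the expected code length is the sum of the merged weights.
merge 3/70 + 1/10 → 1/7
merge 9/70 + 1/7 → 19/70
merge 1/7 + 1/7 → 2/7
merge 11/70 + 19/70 → 3/7
merge 2/7 + 2/7 → 4/7
merge 3/7 + 4/7 → 1
L = 1/7 + 19/70 + 2/7 + 3/7 + 4/7 + 1 = 27/10 = 2.7 bits/symbol.

2.7 bits/symbol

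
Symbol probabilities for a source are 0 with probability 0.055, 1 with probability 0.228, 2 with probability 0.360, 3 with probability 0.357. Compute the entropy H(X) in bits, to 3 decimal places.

H = −Σ pᵢ log₂ pᵢ.
−0.055·log₂(0.055) = 0.2301
−0.228·log₂(0.228) = 0.4863
−0.360·log₂(0.360) = 0.5306
−0.357·log₂(0.357) = 0.5305
Sum ≈ 1.7776 → 1.778 bits.

1.778 bits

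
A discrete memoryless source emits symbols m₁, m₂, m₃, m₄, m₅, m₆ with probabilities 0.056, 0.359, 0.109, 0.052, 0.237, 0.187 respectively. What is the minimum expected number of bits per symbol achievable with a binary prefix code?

Repeatedly combine the two least-probable nodes; the expected code length is the sum of the merged weights.
merge 13/250 + 7/125 → 27/250
merge 27/250 + 109/1000 → 217/1000
merge 187/1000 + 217/1000 → 101/250
merge 237/1000 + 359/1000 → 149/250
merge 101/250 + 149/250 → 1
L = 27/250 + 217/1000 + 101/250 + 149/250 + 1 = 93/40 = 2.325 bits/symbol.

2.325 bits/symbol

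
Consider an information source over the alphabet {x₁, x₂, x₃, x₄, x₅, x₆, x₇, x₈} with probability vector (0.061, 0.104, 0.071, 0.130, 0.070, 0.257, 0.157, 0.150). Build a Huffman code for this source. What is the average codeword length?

2.874 bits/symbol

Repeatedly combine the two least-probable nodes; the expected code length is the sum of the merged weights.
merge 61/1000 + 7/100 → 131/1000
merge 71/1000 + 13/125 → 7/40
merge 13/100 + 131/1000 → 261/1000
merge 3/20 + 157/1000 → 307/1000
merge 7/40 + 257/1000 → 54/125
merge 261/1000 + 307/1000 → 71/125
merge 54/125 + 71/125 → 1
L = 131/1000 + 7/40 + 261/1000 + 307/1000 + 54/125 + 71/125 + 1 = 1437/500 = 2.874 bits/symbol.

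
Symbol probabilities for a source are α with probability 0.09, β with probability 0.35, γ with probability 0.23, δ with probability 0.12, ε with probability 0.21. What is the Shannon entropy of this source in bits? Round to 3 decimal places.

2.170 bits

H = −Σ pᵢ log₂ pᵢ.
−0.09·log₂(0.09) = 0.3127
−0.35·log₂(0.35) = 0.5301
−0.23·log₂(0.23) = 0.4877
−0.12·log₂(0.12) = 0.3671
−0.21·log₂(0.21) = 0.4728
Sum ≈ 2.1703 → 2.170 bits.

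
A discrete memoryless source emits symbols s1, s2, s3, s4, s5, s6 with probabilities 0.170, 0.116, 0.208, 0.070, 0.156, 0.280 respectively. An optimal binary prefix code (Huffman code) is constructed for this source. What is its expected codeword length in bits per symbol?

Repeatedly combine the two least-probable nodes; the expected code length is the sum of the merged weights.
merge 7/100 + 29/250 → 93/500
merge 39/250 + 17/100 → 163/500
merge 93/500 + 26/125 → 197/500
merge 7/25 + 163/500 → 303/500
merge 197/500 + 303/500 → 1
L = 93/500 + 163/500 + 197/500 + 303/500 + 1 = 314/125 = 2.512 bits/symbol.

2.512 bits/symbol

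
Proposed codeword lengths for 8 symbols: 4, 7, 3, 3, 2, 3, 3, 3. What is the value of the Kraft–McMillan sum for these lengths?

With common denominator 2^7 = 128: Σ 2^(−ℓᵢ) = 8/128 + 1/128 + 16/128 + 16/128 + 32/128 + 16/128 + 16/128 + 16/128 = 121/128 = 0.9453125.

0.9453125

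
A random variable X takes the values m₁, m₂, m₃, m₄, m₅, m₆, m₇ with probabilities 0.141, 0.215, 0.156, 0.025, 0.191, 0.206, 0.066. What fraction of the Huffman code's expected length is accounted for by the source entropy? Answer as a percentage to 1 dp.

Entropy H = −Σ p log₂ p ≈ 2.6110 bits.
Huffman merges: 1/40+33/500→91/1000; 91/1000+141/1000→29/125; 39/250+191/1000→347/1000; 103/500+43/200→421/1000; 29/125+347/1000→579/1000; 421/1000+579/1000→1. L = 267/100 ≈ 2.6700.
Efficiency = H/L = 2.6110/2.6700 = 97.8%.

97.8%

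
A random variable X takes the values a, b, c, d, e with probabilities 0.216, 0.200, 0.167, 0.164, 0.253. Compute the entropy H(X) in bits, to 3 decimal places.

2.303 bits

H = −Σ pᵢ log₂ pᵢ.
−0.216·log₂(0.216) = 0.4776
−0.200·log₂(0.200) = 0.4644
−0.167·log₂(0.167) = 0.4312
−0.164·log₂(0.164) = 0.4278
−0.253·log₂(0.253) = 0.5016
Sum ≈ 2.3025 → 2.303 bits.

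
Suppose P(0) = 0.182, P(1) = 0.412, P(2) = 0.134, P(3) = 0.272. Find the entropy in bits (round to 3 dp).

1.874 bits

H = −Σ pᵢ log₂ pᵢ.
−0.182·log₂(0.182) = 0.4474
−0.412·log₂(0.412) = 0.5271
−0.134·log₂(0.134) = 0.3886
−0.272·log₂(0.272) = 0.5109
Sum ≈ 1.8739 → 1.874 bits.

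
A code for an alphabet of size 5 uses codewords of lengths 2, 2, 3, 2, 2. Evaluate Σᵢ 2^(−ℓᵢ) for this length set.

With common denominator 2^3 = 8: Σ 2^(−ℓᵢ) = 2/8 + 2/8 + 1/8 + 2/8 + 2/8 = 9/8 = 1.125.

1.125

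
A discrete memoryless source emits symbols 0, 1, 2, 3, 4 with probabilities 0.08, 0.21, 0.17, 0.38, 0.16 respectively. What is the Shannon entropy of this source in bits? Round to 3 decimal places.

H = −Σ pᵢ log₂ pᵢ.
−0.08·log₂(0.08) = 0.2915
−0.21·log₂(0.21) = 0.4728
−0.17·log₂(0.17) = 0.4346
−0.38·log₂(0.38) = 0.5305
−0.16·log₂(0.16) = 0.4230
Sum ≈ 2.1524 → 2.152 bits.

2.152 bits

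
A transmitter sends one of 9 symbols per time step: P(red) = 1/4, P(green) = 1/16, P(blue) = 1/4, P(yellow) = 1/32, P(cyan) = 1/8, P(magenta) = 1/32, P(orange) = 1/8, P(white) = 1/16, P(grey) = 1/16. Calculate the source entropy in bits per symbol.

Each probability is a power of 1/2, so log₂(1/p) is an integer.
H = Σ p·log₂(1/p) = 1/4·2 + 1/16·4 + 1/4·2 + 1/32·5 + 1/8·3 + 1/32·5 + 1/8·3 + 1/16·4 + 1/16·4 = 2.8125 bits.

2.8125 bits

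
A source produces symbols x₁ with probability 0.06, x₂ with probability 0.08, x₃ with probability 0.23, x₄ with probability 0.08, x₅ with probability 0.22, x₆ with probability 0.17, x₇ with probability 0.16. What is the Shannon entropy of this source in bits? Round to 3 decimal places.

H = −Σ pᵢ log₂ pᵢ.
−0.06·log₂(0.06) = 0.2435
−0.08·log₂(0.08) = 0.2915
−0.23·log₂(0.23) = 0.4877
−0.08·log₂(0.08) = 0.2915
−0.22·log₂(0.22) = 0.4806
−0.17·log₂(0.17) = 0.4346
−0.16·log₂(0.16) = 0.4230
Sum ≈ 2.6524 → 2.652 bits.

2.652 bits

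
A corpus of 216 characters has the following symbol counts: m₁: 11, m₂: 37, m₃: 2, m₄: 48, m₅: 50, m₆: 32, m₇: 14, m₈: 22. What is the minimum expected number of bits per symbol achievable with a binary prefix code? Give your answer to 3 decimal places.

Probabilities are the counts divided by 216.
Repeatedly combine the two least-probable nodes; the expected code length is the sum of the merged weights.
merge 1/108 + 11/216 → 13/216
merge 13/216 + 7/108 → 1/8
merge 11/108 + 1/8 → 49/216
merge 4/27 + 37/216 → 23/72
merge 2/9 + 49/216 → 97/216
merge 25/108 + 23/72 → 119/216
merge 97/216 + 119/216 → 1
L = 13/216 + 1/8 + 49/216 + 23/72 + 97/216 + 119/216 + 1 = 295/108 ≈ 2.731 bits/symbol.

2.731 bits/symbol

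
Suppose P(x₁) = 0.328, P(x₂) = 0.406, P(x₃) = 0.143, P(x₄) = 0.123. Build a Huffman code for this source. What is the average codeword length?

Repeatedly combine the two least-probable nodes; the expected code length is the sum of the merged weights.
merge 123/1000 + 143/1000 → 133/500
merge 133/500 + 41/125 → 297/500
merge 203/500 + 297/500 → 1
L = 133/500 + 297/500 + 1 = 93/50 = 1.86 bits/symbol.

1.86 bits/symbol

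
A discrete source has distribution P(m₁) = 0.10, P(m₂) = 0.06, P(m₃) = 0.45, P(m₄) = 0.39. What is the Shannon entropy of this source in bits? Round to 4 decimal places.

1.6239 bits

H = −Σ pᵢ log₂ pᵢ.
−0.10·log₂(0.10) = 0.3322
−0.06·log₂(0.06) = 0.2435
−0.45·log₂(0.45) = 0.5184
−0.39·log₂(0.39) = 0.5298
Sum ≈ 1.6239 → 1.6239 bits.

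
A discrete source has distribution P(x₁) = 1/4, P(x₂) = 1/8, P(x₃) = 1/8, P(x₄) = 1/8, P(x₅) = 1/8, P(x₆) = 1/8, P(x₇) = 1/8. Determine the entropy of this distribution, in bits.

2.75 bits

Each probability is a power of 1/2, so log₂(1/p) is an integer.
H = Σ p·log₂(1/p) = 1/4·2 + 1/8·3 + 1/8·3 + 1/8·3 + 1/8·3 + 1/8·3 + 1/8·3 = 2.75 bits.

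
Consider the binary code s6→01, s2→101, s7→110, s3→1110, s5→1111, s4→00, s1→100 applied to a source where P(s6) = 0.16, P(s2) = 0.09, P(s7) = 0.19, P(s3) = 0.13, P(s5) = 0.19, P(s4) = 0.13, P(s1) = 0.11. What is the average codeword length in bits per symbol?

3.03 bits/symbol

L̄ = Σ pᵢ·ℓᵢ = 0.16·2 + 0.09·3 + 0.19·3 + 0.13·4 + 0.19·4 + 0.13·2 + 0.11·3 = 3.03 bits/symbol.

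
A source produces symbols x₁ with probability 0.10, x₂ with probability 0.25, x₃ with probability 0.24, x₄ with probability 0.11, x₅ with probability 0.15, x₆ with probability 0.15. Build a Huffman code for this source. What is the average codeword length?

Repeatedly combine the two least-probable nodes; the expected code length is the sum of the merged weights.
merge 1/10 + 11/100 → 21/100
merge 3/20 + 3/20 → 3/10
merge 21/100 + 6/25 → 9/20
merge 1/4 + 3/10 → 11/20
merge 9/20 + 11/20 → 1
L = 21/100 + 3/10 + 9/20 + 11/20 + 1 = 251/100 = 2.51 bits/symbol.

2.51 bits/symbol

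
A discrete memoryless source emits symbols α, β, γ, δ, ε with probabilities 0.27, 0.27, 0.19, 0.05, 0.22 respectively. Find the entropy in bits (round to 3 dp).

2.172 bits

H = −Σ pᵢ log₂ pᵢ.
−0.27·log₂(0.27) = 0.5100
−0.27·log₂(0.27) = 0.5100
−0.19·log₂(0.19) = 0.4552
−0.05·log₂(0.05) = 0.2161
−0.22·log₂(0.22) = 0.4806
Sum ≈ 2.1719 → 2.172 bits.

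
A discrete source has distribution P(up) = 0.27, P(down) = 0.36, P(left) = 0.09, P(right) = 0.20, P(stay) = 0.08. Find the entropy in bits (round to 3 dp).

H = −Σ pᵢ log₂ pᵢ.
−0.27·log₂(0.27) = 0.5100
−0.36·log₂(0.36) = 0.5306
−0.09·log₂(0.09) = 0.3127
−0.20·log₂(0.20) = 0.4644
−0.08·log₂(0.08) = 0.2915
Sum ≈ 2.1092 → 2.109 bits.

2.109 bits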